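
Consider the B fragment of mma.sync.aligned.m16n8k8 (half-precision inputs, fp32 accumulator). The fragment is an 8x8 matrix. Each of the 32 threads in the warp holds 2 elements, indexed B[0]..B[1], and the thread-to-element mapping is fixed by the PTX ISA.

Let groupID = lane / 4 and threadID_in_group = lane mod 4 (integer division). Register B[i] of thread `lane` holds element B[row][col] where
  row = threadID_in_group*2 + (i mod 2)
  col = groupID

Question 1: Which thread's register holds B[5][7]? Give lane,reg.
30,1

c:7=>grp=7  r:5=>tig=2,lo=1
L=7*4+2=30  i=1=1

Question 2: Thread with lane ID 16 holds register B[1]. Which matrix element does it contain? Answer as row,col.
lane 16: G=4 (16/4), T=0 (16%4)
i=1: r=0*2+1=1, c=G=4

1,4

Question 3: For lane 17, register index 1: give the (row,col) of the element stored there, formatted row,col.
3,4

lane 17: g=4 (17/4), t=1 (17%4)
i=1: r=1*2+1=3, c=g=4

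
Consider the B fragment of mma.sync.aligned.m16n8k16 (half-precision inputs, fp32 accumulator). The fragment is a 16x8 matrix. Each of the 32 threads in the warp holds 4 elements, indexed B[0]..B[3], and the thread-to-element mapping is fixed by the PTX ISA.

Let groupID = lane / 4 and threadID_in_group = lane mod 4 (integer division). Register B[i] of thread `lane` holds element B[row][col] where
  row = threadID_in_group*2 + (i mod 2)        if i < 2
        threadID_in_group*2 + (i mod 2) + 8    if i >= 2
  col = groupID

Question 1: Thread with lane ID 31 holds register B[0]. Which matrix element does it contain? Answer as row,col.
6,7

lane 31->31/4=7, 31 mod 4=3
i=0  r:2·3+0+0->6  c:7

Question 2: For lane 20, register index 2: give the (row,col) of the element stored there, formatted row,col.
8,5

20: gid=5,tid=0
[2] (0*2+0+8,5) = (8,5)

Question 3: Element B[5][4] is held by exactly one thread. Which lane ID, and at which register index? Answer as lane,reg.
18,1

c=4->g=4  r=5->rb=0,t=2,b0=1
L=4*4+2=18  i=0*2+1=1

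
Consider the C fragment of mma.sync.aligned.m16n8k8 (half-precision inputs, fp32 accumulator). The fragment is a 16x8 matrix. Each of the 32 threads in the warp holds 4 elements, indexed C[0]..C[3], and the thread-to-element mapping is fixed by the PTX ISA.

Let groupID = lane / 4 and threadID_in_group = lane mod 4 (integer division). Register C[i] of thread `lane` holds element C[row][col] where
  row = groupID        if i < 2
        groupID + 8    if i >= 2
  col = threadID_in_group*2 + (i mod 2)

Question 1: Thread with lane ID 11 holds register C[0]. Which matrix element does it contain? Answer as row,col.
11: gr=2,th=3
[0] (2+0,3*2+0) = (2,6)

2,6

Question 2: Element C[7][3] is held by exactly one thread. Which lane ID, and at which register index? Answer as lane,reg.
29,1

r=7⇒gr=7,Rb=0  c=3⇒th=1,odd=1
L=7*4+1=29  i=0*2+1=1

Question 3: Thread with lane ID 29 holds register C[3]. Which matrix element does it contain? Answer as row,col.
15,3

lane 29: grp=7 (29/4), tig=1 (29%4)
i=3: r=7+8=15, c=1*2+1=3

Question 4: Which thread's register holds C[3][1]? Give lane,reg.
12,1

r: 3->gid=3,r8=0  c: 1->tid=0,i&1=1
L=3*4+0=12  i=0*2+1=1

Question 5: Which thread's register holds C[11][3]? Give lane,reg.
r=11->g=3,rb=1  c=3->t=1,b0=1
L=3*4+1=13  i=1*2+1=3

13,3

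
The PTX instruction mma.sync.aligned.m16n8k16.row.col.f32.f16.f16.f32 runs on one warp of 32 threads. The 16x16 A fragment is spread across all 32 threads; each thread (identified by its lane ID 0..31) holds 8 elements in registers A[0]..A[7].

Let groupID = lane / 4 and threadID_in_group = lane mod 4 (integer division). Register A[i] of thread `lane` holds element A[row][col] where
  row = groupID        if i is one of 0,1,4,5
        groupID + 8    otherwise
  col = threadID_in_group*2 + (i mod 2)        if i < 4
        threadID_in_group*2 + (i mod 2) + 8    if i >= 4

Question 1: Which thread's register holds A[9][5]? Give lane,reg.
r:9=>grp=1,rB=1  c:5=>cB=0,tig=2,lo=1
L=1*4+2=6  i=0*4+1*2+1=3

6,3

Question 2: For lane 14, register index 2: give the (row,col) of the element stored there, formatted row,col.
11,4

14: gr=3,th=2
[2] (3+8,2*2+0+0) = (11,4)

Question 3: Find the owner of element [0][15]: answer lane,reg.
r=0->g=0,rb=0  c=15->cb=1,t=3,b0=1
L=0*4+3=3  i=1*4+0*2+1=5

3,5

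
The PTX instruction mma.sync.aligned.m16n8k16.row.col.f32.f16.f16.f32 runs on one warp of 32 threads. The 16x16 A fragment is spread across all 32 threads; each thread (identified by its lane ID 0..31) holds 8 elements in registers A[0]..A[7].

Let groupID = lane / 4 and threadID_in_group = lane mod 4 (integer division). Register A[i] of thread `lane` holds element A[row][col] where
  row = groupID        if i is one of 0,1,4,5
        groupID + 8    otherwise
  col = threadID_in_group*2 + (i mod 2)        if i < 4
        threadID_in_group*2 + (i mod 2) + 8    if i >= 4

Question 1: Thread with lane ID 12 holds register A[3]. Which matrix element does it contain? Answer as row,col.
11,1

L=12=>grp=12>>2=3, tig=12&3=0
[3]=>row 3+8=11  col 0·2+1+0=1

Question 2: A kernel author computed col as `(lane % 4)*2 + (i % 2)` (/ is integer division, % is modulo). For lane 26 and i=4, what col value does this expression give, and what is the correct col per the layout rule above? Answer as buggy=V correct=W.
buggy=4 correct=12

`(lane % 4)*2 + (i % 2)`[26,4]->4
lane 26: g=6 (26/4), t=2 (26%4)
i=4: r=6+0=6, c=2*2+0+8=12
col: 4 vs 12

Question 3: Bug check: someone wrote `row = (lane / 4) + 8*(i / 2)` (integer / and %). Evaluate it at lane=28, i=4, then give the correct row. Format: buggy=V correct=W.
buggy=23 correct=7

`(lane / 4) + 8*(i / 2)`[28,4]->23
28: gid=7,tid=0
[4] (7+0,0*2+0+8) = (7,8)
row: 23 vs 7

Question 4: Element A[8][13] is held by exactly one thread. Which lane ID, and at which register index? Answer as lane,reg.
2,7

r=8⇒gr=0,Rb=1  c=13⇒Cb=1,th=2,odd=1
L=0*4+2=2  i=1*4+1*2+1=7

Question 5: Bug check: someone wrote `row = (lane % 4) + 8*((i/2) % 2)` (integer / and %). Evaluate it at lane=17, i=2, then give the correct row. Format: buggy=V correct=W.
buggy=9 correct=12

`(lane % 4) + 8*((i/2) % 2)`[17,2]→9
lane 17→17/4=4, 17 mod 4=1
i=2  r:4+8→12  c:2·1+0+0→2
row: 9 vs 12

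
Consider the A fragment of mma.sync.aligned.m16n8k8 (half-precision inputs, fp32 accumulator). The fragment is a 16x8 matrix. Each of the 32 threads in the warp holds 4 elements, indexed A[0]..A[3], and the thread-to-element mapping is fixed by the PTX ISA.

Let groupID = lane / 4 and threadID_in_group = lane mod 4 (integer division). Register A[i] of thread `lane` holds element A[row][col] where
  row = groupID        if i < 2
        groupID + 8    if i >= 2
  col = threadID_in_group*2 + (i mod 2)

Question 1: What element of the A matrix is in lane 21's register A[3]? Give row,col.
13,3

lane 21->21/4=5, 21 mod 4=1
i=3  r:5+8->13  c:2·1+1->3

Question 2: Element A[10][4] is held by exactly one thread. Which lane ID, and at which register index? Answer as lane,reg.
10,2

r:10=>grp=2,rB=1  c:4=>tig=2,lo=0
L=2*4+2=10  i=1*2+0=2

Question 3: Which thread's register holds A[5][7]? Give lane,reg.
r: 5->gid=5,r8=0  c: 7->tid=3,i&1=1
L=5*4+3=23  i=0*2+1=1

23,1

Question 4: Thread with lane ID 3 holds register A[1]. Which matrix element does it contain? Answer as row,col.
3: g=0,t=3
[1] (0+0,3*2+1) = (0,7)

0,7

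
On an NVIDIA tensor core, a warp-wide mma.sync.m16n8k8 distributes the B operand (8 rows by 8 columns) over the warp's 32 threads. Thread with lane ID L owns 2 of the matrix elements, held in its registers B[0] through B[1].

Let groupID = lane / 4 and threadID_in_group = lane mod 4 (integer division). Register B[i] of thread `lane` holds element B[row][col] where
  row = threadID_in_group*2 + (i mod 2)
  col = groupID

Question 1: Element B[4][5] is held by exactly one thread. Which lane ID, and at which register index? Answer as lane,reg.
22,0

c=5->g=5  r=4->t=2,b0=0
L=5*4+2=22  i=0=0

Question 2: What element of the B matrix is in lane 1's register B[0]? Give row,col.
2,0

L=1->gid=1>>2=0, tid=1&3=1
[0]->row 1·2+0=2  col gid=0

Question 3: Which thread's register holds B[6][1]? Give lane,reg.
c=1->g=1  r=6->t=3,b0=0
L=1*4+3=7  i=0=0

7,0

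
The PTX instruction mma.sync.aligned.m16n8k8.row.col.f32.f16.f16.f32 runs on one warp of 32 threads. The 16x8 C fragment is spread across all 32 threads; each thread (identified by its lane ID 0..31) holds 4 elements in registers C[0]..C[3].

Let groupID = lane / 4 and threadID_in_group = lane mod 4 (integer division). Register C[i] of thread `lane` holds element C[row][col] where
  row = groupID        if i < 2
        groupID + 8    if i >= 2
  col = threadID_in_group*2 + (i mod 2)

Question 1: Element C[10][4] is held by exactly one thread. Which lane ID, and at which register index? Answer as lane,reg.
10,2

r:10=>grp=2,rB=1  c:4=>tig=2,lo=0
L=2*4+2=10  i=1*2+0=2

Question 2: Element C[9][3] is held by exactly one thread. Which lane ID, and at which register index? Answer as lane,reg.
5,3

r=9→G=1,rhi=1  c=3→T=1,p=1
L=1*4+1=5  i=1*2+1=3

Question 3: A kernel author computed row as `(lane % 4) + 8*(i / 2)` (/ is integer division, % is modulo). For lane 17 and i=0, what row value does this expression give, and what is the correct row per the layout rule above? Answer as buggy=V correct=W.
buggy=1 correct=4

`(lane % 4) + 8*(i / 2)`[17,0]->1
L=17->g=17>>2=4, t=17&3=1
[0]->row 4+0=4  col 1·2+0=2
row: 1 vs 4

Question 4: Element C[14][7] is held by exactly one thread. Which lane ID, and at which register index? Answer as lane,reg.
27,3

r: 14->gid=6,r8=1  c: 7->tid=3,i&1=1
L=6*4+3=27  i=1*2+1=3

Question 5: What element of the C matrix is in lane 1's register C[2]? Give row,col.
lane 1: grp=0 (1/4), tig=1 (1%4)
i=2: r=0+8=8, c=1*2+0=2

8,2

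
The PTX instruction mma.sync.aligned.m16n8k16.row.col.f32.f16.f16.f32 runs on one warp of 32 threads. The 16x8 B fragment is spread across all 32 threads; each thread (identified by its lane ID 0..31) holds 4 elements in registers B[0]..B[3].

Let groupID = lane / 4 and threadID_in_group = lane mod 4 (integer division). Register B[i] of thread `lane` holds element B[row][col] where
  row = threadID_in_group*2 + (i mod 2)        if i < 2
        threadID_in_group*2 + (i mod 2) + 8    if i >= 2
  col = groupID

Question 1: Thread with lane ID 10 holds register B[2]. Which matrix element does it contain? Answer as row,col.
12,2

lane 10: G=2 (10/4), T=2 (10%4)
i=2: r=2*2+0+8=12, c=G=2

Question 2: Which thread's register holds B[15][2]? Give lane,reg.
11,3

c:2=>grp=2  r:15=>rB=1,tig=3,lo=1
L=2*4+3=11  i=1*2+1=3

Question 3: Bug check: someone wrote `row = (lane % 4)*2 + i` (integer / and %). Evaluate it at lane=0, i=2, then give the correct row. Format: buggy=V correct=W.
buggy=2 correct=8

`(lane % 4)*2 + i`[0,2]->2
0: g=0,t=0
[2] (0*2+0+8,0) = (8,0)
row: 2 vs 8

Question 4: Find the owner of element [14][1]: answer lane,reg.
7,2

c: 1->gid=1  r: 14->r8=1,tid=3,i&1=0
L=1*4+3=7  i=1*2+0=2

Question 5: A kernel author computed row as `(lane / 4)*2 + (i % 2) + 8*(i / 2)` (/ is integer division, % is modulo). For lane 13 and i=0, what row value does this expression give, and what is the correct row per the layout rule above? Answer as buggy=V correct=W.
`(lane / 4)*2 + (i % 2) + 8*(i / 2)`[13,0]=>6
13: grp=3,tig=1
[0] (1*2+0+0,3) = (2,3)
row: 6 vs 2

buggy=6 correct=2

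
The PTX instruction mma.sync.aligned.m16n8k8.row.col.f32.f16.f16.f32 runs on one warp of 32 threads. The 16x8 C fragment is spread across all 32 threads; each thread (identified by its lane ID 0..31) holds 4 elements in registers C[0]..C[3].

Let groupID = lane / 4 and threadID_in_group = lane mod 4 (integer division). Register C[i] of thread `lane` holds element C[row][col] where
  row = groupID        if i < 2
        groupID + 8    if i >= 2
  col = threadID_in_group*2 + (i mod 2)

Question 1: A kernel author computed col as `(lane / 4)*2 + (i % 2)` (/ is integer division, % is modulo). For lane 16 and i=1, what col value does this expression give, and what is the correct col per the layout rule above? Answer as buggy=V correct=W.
`(lane / 4)*2 + (i % 2)`[16,1]->9
16: g=4,t=0
[1] (4+0,0*2+1) = (4,1)
col: 9 vs 1

buggy=9 correct=1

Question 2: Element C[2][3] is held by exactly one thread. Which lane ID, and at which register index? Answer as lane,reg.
r: 2->gid=2,r8=0  c: 3->tid=1,i&1=1
L=2*4+1=9  i=0*2+1=1

9,1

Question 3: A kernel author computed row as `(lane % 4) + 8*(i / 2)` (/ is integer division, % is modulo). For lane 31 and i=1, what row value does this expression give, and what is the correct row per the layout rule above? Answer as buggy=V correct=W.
buggy=3 correct=7

`(lane % 4) + 8*(i / 2)`[31,1]→3
L=31→G=31>>2=7, T=31&3=3
[1]→row 7+0=7  col 3·2+1=7
row: 3 vs 7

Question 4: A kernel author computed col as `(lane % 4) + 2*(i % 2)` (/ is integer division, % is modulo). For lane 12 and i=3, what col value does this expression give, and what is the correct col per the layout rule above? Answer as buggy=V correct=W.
`(lane % 4) + 2*(i % 2)`[12,3]=>2
L=12=>grp=12>>2=3, tig=12&3=0
[3]=>row 3+8=11  col 0·2+1=1
col: 2 vs 1

buggy=2 correct=1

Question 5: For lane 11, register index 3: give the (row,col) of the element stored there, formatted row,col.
lane 11⇒11/4=2, 11 mod 4=3
i=3  r:2+8⇒10  c:2·3+1⇒7

10,7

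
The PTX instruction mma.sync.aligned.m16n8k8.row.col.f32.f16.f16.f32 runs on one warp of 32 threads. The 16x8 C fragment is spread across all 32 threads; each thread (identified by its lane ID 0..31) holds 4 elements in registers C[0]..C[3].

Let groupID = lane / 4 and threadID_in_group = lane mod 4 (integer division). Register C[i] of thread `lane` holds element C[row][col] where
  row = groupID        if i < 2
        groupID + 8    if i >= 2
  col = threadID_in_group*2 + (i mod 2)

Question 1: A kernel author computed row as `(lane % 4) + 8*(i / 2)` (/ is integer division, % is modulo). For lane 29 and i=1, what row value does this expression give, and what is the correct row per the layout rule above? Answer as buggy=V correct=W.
buggy=1 correct=7

`(lane % 4) + 8*(i / 2)`[29,1]→1
L=29→G=29>>2=7, T=29&3=1
[1]→row 7+0=7  col 1·2+1=3
row: 1 vs 7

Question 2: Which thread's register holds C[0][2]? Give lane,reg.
r=0->g=0,rb=0  c=2->t=1,b0=0
L=0*4+1=1  i=0*2+0=0

1,0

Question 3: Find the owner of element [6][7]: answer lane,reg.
r=6->g=6,rb=0  c=7->t=3,b0=1
L=6*4+3=27  i=0*2+1=1

27,1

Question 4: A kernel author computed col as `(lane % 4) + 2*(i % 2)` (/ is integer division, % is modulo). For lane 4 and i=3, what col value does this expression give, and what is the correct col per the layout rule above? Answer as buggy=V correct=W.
buggy=2 correct=1

`(lane % 4) + 2*(i % 2)`[4,3]->2
L=4->g=4>>2=1, t=4&3=0
[3]->row 1+8=9  col 0·2+1=1
col: 2 vs 1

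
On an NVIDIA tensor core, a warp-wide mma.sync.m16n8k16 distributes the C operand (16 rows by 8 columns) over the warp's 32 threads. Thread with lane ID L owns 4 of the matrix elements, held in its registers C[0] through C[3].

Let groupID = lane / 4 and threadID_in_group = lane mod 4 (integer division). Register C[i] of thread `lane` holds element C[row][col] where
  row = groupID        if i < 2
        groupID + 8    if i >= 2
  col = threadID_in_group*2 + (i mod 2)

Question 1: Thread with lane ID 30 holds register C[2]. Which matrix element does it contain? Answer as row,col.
30: grp=7,tig=2
[2] (7+8,2*2+0) = (15,4)

15,4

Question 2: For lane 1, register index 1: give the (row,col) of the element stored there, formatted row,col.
0,3

lane 1: gid=0 (1/4), tid=1 (1%4)
i=1: r=0+0=0, c=1*2+1=3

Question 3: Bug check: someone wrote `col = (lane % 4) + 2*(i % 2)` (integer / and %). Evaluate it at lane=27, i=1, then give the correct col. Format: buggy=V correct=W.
buggy=5 correct=7

`(lane % 4) + 2*(i % 2)`[27,1]⇒5
lane 27⇒27/4=6, 27 mod 4=3
i=1  r:6+0⇒6  c:2·3+1⇒7
col: 5 vs 7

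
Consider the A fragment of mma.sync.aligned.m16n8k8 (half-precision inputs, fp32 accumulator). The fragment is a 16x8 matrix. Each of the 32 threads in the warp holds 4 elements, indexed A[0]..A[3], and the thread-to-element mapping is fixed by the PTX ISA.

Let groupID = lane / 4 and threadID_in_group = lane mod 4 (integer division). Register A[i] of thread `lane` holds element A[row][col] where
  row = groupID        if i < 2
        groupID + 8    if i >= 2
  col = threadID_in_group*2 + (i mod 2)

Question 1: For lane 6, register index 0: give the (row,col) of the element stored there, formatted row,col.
1,4

lane 6: grp=1 (6/4), tig=2 (6%4)
i=0: r=1+0=1, c=2*2+0=4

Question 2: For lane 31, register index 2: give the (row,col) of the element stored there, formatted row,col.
lane 31→31/4=7, 31 mod 4=3
i=2  r:7+8→15  c:2·3+0→6

15,6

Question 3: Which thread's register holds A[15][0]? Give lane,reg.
28,2

r=15→G=7,rhi=1  c=0→T=0,p=0
L=7*4+0=28  i=1*2+0=2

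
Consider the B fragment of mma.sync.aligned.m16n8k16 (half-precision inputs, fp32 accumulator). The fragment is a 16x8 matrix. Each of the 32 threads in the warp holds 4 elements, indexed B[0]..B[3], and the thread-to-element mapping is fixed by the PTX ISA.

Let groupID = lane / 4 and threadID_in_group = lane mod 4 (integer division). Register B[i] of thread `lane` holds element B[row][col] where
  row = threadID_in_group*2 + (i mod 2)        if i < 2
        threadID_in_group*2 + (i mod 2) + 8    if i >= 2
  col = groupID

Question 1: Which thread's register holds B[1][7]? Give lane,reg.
c=7→G=7  r=1→rhi=0,T=0,p=1
L=7*4+0=28  i=0*2+1=1

28,1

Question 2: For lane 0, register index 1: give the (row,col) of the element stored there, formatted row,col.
0: gr=0,th=0
[1] (0*2+1+0,0) = (1,0)

1,0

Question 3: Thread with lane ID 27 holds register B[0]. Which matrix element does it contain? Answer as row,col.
6,6

27: gr=6,th=3
[0] (3*2+0+0,6) = (6,6)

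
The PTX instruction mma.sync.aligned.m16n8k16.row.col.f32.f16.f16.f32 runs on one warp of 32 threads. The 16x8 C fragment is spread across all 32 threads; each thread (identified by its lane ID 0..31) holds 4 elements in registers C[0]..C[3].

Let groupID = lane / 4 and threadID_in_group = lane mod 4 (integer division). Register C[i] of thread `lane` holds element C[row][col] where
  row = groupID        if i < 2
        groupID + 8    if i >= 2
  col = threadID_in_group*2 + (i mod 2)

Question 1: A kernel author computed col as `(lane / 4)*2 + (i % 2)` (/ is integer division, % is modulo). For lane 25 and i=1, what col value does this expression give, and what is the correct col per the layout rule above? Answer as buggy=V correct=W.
buggy=13 correct=3

`(lane / 4)*2 + (i % 2)`[25,1]→13
L=25→G=25>>2=6, T=25&3=1
[1]→row 6+0=6  col 1·2+1=3
col: 13 vs 3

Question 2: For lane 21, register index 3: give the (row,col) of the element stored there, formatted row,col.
13,3

lane 21: grp=5 (21/4), tig=1 (21%4)
i=3: r=5+8=13, c=1*2+1=3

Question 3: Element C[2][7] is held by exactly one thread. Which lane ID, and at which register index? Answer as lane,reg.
r=2->g=2,rb=0  c=7->t=3,b0=1
L=2*4+3=11  i=0*2+1=1

11,1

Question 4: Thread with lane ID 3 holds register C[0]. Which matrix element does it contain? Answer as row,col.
3: gr=0,th=3
[0] (0+0,3*2+0) = (0,6)

0,6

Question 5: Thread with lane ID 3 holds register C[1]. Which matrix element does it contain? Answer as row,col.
0,7

lane 3=>3/4=0, 3 mod 4=3
i=1  r:0+0=>0  c:2·3+1=>7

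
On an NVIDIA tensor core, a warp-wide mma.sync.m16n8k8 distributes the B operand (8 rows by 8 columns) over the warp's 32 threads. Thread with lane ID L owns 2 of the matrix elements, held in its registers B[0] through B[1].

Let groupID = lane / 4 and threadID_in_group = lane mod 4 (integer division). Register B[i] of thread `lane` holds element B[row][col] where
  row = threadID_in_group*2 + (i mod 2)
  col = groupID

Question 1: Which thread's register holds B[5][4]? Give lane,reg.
18,1

c=4->g=4  r=5->t=2,b0=1
L=4*4+2=18  i=1=1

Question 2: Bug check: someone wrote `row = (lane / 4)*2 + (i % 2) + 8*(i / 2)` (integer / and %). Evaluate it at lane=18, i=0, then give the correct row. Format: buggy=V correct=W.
buggy=8 correct=4

`(lane / 4)*2 + (i % 2) + 8*(i / 2)`[18,0]⇒8
lane 18: gr=4 (18/4), th=2 (18%4)
i=0: r=2*2+0=4, c=gr=4
row: 8 vs 4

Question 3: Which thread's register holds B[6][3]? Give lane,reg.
15,0

c=3⇒gr=3  r=6⇒th=3,odd=0
L=3*4+3=15  i=0=0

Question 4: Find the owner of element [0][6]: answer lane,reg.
c:6=>grp=6  r:0=>tig=0,lo=0
L=6*4+0=24  i=0=0

24,0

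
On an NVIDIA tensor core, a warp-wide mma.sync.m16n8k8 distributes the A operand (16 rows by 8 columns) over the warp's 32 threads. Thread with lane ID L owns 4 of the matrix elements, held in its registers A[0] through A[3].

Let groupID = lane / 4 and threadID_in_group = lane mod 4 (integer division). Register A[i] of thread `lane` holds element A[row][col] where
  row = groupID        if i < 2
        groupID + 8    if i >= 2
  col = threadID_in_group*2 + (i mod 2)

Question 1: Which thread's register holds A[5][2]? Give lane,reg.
r=5⇒gr=5,Rb=0  c=2⇒th=1,odd=0
L=5*4+1=21  i=0*2+0=0

21,0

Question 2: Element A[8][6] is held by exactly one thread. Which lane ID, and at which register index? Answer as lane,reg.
3,2

r=8->g=0,rb=1  c=6->t=3,b0=0
L=0*4+3=3  i=1*2+0=2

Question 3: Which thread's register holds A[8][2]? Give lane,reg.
r: 8->gid=0,r8=1  c: 2->tid=1,i&1=0
L=0*4+1=1  i=1*2+0=2

1,2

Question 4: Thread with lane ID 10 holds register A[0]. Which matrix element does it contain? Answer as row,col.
2,4

lane 10: grp=2 (10/4), tig=2 (10%4)
i=0: r=2+0=2, c=2*2+0=4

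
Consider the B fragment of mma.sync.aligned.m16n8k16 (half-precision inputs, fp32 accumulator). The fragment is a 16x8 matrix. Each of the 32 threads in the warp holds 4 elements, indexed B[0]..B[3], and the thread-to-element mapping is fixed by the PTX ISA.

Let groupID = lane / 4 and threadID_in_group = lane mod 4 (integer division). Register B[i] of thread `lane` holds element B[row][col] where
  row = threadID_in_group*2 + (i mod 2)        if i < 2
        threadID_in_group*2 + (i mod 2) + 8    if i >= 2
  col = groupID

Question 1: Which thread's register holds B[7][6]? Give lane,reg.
c:6=>grp=6  r:7=>rB=0,tig=3,lo=1
L=6*4+3=27  i=0*2+1=1

27,1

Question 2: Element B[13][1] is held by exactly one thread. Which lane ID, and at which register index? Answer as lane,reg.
6,3

c:1=>grp=1  r:13=>rB=1,tig=2,lo=1
L=1*4+2=6  i=1*2+1=3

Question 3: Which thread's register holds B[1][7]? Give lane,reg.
28,1

c: 7->gid=7  r: 1->r8=0,tid=0,i&1=1
L=7*4+0=28  i=0*2+1=1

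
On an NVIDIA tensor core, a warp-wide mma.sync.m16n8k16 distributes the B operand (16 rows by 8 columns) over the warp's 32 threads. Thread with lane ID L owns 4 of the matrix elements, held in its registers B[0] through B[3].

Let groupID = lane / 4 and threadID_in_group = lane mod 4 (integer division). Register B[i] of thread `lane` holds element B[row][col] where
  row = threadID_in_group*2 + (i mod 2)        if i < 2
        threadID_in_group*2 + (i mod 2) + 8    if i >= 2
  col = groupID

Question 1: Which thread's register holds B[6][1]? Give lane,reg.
7,0

c:1=>grp=1  r:6=>rB=0,tig=3,lo=0
L=1*4+3=7  i=0*2+0=0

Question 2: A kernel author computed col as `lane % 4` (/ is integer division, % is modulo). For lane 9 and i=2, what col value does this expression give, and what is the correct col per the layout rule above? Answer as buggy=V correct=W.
buggy=1 correct=2

`lane % 4`[9,2]⇒1
lane 9⇒9/4=2, 9 mod 4=1
i=2  r:2·1+0+8⇒10  c:2
col: 1 vs 2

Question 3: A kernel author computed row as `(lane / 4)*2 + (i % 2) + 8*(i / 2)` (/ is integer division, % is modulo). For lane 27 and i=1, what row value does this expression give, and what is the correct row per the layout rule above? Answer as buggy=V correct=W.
buggy=13 correct=7

`(lane / 4)*2 + (i % 2) + 8*(i / 2)`[27,1]->13
lane 27->27/4=6, 27 mod 4=3
i=1  r:2·3+1+0->7  c:6
row: 13 vs 7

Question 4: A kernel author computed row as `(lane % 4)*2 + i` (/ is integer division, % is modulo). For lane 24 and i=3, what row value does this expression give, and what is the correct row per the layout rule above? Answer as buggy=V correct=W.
buggy=3 correct=9

`(lane % 4)*2 + i`[24,3]->3
L=24->g=24>>2=6, t=24&3=0
[3]->row 0·2+1+8=9  col g=6
row: 3 vs 9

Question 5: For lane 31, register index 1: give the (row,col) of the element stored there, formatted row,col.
31: gid=7,tid=3
[1] (3*2+1+0,7) = (7,7)

7,7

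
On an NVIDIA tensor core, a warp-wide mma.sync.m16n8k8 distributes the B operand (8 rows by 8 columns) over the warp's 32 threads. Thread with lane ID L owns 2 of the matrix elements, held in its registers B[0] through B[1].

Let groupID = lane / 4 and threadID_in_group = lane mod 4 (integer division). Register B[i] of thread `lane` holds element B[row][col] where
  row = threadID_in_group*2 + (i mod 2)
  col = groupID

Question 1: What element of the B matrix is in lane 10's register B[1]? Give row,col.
lane 10: gid=2 (10/4), tid=2 (10%4)
i=1: r=2*2+1=5, c=gid=2

5,2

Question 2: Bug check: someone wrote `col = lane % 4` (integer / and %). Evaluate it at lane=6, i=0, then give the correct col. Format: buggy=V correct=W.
`lane % 4`[6,0]→2
lane 6: G=1 (6/4), T=2 (6%4)
i=0: r=2*2+0=4, c=G=1
col: 2 vs 1

buggy=2 correct=1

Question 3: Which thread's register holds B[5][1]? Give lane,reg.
c:1=>grp=1  r:5=>tig=2,lo=1
L=1*4+2=6  i=1=1

6,1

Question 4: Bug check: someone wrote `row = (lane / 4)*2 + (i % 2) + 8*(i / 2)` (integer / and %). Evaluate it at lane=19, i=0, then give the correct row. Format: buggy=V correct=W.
buggy=8 correct=6

`(lane / 4)*2 + (i % 2) + 8*(i / 2)`[19,0]=>8
19: grp=4,tig=3
[0] (3*2+0,4) = (6,4)
row: 8 vs 6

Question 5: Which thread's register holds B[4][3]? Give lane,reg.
c: 3->gid=3  r: 4->tid=2,i&1=0
L=3*4+2=14  i=0=0

14,0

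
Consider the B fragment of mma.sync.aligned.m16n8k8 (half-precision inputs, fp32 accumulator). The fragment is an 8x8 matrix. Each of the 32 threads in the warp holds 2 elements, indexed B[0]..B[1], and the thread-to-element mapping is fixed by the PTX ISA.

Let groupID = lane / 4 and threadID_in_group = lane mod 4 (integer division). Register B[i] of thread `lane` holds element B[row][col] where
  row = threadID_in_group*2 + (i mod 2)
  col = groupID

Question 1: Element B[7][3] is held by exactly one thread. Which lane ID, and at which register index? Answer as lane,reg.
c: 3->gid=3  r: 7->tid=3,i&1=1
L=3*4+3=15  i=1=1

15,1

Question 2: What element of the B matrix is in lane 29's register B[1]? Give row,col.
3,7

29: G=7,T=1
[1] (1*2+1,7) = (3,7)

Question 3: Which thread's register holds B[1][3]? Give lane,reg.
c=3⇒gr=3  r=1⇒th=0,odd=1
L=3*4+0=12  i=1=1

12,1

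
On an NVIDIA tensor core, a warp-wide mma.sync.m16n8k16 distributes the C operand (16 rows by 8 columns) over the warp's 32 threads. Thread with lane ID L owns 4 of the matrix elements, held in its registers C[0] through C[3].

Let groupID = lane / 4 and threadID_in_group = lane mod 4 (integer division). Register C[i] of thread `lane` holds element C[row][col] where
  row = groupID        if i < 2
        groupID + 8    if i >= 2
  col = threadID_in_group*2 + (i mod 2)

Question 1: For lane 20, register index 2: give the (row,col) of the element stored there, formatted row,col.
lane 20: grp=5 (20/4), tig=0 (20%4)
i=2: r=5+8=13, c=0*2+0=0

13,0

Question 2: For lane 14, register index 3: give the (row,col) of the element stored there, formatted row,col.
11,5

14: G=3,T=2
[3] (3+8,2*2+1) = (11,5)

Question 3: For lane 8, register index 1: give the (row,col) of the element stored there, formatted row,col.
lane 8⇒8/4=2, 8 mod 4=0
i=1  r:2+0⇒2  c:2·0+1⇒1

2,1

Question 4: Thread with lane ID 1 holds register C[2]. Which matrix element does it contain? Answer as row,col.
8,2

lane 1: g=0 (1/4), t=1 (1%4)
i=2: r=0+8=8, c=1*2+0=2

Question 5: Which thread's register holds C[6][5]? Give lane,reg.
r=6→G=6,rhi=0  c=5→T=2,p=1
L=6*4+2=26  i=0*2+1=1

26,1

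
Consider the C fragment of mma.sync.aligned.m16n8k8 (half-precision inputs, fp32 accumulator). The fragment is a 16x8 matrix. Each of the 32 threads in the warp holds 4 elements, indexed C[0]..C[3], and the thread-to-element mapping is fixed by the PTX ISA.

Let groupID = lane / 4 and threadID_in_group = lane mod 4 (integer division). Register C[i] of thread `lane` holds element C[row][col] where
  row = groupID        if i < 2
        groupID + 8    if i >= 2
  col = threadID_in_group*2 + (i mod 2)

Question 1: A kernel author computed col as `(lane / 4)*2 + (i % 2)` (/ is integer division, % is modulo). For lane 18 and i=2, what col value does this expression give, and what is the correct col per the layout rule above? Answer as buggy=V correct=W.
buggy=8 correct=4

`(lane / 4)*2 + (i % 2)`[18,2]->8
L=18->gid=18>>2=4, tid=18&3=2
[2]->row 4+8=12  col 2·2+0=4
col: 8 vs 4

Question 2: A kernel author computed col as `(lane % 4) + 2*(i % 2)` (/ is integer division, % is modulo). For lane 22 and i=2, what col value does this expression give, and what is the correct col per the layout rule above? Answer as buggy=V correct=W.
`(lane % 4) + 2*(i % 2)`[22,2]->2
lane 22->22/4=5, 22 mod 4=2
i=2  r:5+8->13  c:2·2+0->4
col: 2 vs 4

buggy=2 correct=4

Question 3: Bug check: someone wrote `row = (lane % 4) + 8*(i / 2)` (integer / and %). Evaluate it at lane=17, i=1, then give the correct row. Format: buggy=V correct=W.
`(lane % 4) + 8*(i / 2)`[17,1]->1
lane 17->17/4=4, 17 mod 4=1
i=1  r:4+0->4  c:2·1+1->3
row: 1 vs 4

buggy=1 correct=4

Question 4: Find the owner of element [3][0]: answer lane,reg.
r=3⇒gr=3,Rb=0  c=0⇒th=0,odd=0
L=3*4+0=12  i=0*2+0=0

12,0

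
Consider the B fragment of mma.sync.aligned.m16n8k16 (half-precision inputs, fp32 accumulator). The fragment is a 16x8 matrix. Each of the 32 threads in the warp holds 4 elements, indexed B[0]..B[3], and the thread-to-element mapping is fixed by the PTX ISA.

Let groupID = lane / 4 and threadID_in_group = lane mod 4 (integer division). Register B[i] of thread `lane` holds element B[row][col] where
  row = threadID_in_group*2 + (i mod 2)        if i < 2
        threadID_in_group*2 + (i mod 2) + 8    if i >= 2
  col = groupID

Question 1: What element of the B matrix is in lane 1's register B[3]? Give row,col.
lane 1: G=0 (1/4), T=1 (1%4)
i=3: r=1*2+1+8=11, c=G=0

11,0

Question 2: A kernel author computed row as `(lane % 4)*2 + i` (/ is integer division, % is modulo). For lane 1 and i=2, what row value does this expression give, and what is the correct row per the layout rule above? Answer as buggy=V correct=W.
buggy=4 correct=10

`(lane % 4)*2 + i`[1,2]=>4
lane 1=>1/4=0, 1 mod 4=1
i=2  r:2·1+0+8=>10  c:0
row: 4 vs 10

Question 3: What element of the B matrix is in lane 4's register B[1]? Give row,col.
lane 4: grp=1 (4/4), tig=0 (4%4)
i=1: r=0*2+1+0=1, c=grp=1

1,1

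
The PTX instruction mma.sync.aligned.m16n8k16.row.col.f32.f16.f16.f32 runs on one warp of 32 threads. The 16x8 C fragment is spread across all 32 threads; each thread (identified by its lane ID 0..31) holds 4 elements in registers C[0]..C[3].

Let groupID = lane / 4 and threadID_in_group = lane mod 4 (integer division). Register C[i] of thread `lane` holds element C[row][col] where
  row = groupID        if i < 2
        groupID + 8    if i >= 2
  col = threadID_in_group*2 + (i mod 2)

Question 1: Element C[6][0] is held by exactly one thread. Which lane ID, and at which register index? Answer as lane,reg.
r=6⇒gr=6,Rb=0  c=0⇒th=0,odd=0
L=6*4+0=24  i=0*2+0=0

24,0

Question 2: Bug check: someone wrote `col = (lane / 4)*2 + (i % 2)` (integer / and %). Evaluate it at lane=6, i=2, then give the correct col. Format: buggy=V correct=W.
`(lane / 4)*2 + (i % 2)`[6,2]→2
lane 6→6/4=1, 6 mod 4=2
i=2  r:1+8→9  c:2·2+0→4
col: 2 vs 4

buggy=2 correct=4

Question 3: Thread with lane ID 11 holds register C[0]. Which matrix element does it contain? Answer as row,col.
2,6

L=11⇒gr=11>>2=2, th=11&3=3
[0]⇒row 2+0=2  col 3·2+0=6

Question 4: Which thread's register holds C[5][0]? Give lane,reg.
20,0

r:5=>grp=5,rB=0  c:0=>tig=0,lo=0
L=5*4+0=20  i=0*2+0=0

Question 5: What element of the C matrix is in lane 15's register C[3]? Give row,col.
11,7

lane 15: G=3 (15/4), T=3 (15%4)
i=3: r=3+8=11, c=3*2+1=7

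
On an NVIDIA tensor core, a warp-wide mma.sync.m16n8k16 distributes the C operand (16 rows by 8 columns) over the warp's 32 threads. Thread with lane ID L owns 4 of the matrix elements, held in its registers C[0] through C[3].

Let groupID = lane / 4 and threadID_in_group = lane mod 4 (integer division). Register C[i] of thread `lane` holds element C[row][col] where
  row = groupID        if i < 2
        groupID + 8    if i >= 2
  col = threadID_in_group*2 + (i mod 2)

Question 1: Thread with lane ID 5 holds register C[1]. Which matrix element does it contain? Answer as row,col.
L=5=>grp=5>>2=1, tig=5&3=1
[1]=>row 1+0=1  col 1·2+1=3

1,3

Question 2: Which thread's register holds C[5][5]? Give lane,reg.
r=5→G=5,rhi=0  c=5→T=2,p=1
L=5*4+2=22  i=0*2+1=1

22,1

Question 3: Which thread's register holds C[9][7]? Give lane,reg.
r=9⇒gr=1,Rb=1  c=7⇒th=3,odd=1
L=1*4+3=7  i=1*2+1=3

7,3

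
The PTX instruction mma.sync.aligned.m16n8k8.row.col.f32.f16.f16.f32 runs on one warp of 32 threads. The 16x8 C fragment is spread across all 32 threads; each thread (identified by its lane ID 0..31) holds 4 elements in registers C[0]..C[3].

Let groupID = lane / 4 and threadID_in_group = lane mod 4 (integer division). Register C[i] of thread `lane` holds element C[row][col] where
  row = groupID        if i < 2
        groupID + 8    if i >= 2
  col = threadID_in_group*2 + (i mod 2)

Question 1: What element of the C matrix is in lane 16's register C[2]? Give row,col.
lane 16->16/4=4, 16 mod 4=0
i=2  r:4+8->12  c:2·0+0->0

12,0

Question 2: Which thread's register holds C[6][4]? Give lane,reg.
26,0

r: 6->gid=6,r8=0  c: 4->tid=2,i&1=0
L=6*4+2=26  i=0*2+0=0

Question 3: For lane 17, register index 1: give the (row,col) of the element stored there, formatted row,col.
L=17->gid=17>>2=4, tid=17&3=1
[1]->row 4+0=4  col 1·2+1=3

4,3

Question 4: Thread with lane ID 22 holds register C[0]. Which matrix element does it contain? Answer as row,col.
lane 22->22/4=5, 22 mod 4=2
i=0  r:5+0->5  c:2·2+0->4

5,4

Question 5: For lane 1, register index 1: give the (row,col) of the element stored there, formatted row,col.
0,3

lane 1: grp=0 (1/4), tig=1 (1%4)
i=1: r=0+0=0, c=1*2+1=3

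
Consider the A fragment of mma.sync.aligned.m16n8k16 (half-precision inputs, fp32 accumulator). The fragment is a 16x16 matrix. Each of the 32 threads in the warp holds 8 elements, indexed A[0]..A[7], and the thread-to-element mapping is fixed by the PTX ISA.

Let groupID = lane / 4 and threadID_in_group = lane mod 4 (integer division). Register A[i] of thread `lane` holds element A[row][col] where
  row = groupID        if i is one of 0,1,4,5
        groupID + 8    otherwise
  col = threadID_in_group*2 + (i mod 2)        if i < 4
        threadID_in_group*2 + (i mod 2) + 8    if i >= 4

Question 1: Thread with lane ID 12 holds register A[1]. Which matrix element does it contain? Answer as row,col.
3,1

lane 12=>12/4=3, 12 mod 4=0
i=1  r:3+0=>3  c:2·0+1+0=>1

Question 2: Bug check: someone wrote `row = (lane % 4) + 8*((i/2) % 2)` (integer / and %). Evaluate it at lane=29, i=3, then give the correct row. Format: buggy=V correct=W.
buggy=9 correct=15

`(lane % 4) + 8*((i/2) % 2)`[29,3]⇒9
lane 29⇒29/4=7, 29 mod 4=1
i=3  r:7+8⇒15  c:2·1+1+0⇒3
row: 9 vs 15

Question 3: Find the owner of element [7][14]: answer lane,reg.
r:7=>grp=7,rB=0  c:14=>cB=1,tig=3,lo=0
L=7*4+3=31  i=1*4+0*2+0=4

31,4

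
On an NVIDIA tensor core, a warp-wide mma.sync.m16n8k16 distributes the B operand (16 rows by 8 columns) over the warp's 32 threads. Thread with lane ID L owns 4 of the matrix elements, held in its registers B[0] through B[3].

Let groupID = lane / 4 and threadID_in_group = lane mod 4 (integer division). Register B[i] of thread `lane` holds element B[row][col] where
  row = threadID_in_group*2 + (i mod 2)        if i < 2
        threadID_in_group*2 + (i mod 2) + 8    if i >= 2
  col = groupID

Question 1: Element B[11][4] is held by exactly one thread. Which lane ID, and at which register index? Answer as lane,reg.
c:4=>grp=4  r:11=>rB=1,tig=1,lo=1
L=4*4+1=17  i=1*2+1=3

17,3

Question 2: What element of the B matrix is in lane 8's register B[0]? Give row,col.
8: gid=2,tid=0
[0] (0*2+0+0,2) = (0,2)

0,2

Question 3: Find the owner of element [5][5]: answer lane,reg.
22,1

c=5→G=5  r=5→rhi=0,T=2,p=1
L=5*4+2=22  i=0*2+1=1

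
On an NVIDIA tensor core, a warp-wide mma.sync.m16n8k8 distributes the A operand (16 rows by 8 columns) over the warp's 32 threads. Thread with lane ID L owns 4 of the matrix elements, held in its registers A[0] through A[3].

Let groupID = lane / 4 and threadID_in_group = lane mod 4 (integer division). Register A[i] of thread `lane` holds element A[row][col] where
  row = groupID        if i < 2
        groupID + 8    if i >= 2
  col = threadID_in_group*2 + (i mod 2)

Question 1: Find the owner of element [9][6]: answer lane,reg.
7,2

r=9→G=1,rhi=1  c=6→T=3,p=0
L=1*4+3=7  i=1*2+0=2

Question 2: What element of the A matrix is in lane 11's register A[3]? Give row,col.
L=11->g=11>>2=2, t=11&3=3
[3]->row 2+8=10  col 3·2+1=7

10,7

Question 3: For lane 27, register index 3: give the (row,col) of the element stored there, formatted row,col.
14,7

lane 27⇒27/4=6, 27 mod 4=3
i=3  r:6+8⇒14  c:2·3+1⇒7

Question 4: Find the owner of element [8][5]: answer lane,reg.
2,3

r=8->g=0,rb=1  c=5->t=2,b0=1
L=0*4+2=2  i=1*2+1=3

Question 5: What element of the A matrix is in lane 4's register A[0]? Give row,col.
4: g=1,t=0
[0] (1+0,0*2+0) = (1,0)

1,0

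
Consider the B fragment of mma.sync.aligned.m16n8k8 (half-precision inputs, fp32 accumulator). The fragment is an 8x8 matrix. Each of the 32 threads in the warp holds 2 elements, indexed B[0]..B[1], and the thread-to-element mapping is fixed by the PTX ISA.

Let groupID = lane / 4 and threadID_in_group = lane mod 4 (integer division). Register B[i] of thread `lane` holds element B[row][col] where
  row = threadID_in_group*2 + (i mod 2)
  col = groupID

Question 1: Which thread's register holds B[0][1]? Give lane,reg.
4,0

c:1=>grp=1  r:0=>tig=0,lo=0
L=1*4+0=4  i=0=0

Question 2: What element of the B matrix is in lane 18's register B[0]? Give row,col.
L=18=>grp=18>>2=4, tig=18&3=2
[0]=>row 2·2+0=4  col grp=4

4,4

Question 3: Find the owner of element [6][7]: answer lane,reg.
31,0

c: 7->gid=7  r: 6->tid=3,i&1=0
L=7*4+3=31  i=0=0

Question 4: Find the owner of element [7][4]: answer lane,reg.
c=4->g=4  r=7->t=3,b0=1
L=4*4+3=19  i=1=1

19,1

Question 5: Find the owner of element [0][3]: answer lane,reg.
c: 3->gid=3  r: 0->tid=0,i&1=0
L=3*4+0=12  i=0=0

12,0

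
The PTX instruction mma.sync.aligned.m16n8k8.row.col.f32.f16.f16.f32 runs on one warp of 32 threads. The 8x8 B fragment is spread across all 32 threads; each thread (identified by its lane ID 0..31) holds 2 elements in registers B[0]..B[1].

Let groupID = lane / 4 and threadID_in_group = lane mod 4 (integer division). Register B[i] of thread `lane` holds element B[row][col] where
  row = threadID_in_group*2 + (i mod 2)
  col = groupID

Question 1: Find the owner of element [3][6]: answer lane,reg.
c=6->g=6  r=3->t=1,b0=1
L=6*4+1=25  i=1=1

25,1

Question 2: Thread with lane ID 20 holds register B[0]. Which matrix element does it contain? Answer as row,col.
0,5

lane 20: gr=5 (20/4), th=0 (20%4)
i=0: r=0*2+0=0, c=gr=5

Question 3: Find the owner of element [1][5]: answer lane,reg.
c=5->g=5  r=1->t=0,b0=1
L=5*4+0=20  i=1=1

20,1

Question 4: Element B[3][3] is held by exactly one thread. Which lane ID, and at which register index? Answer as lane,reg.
c:3=>grp=3  r:3=>tig=1,lo=1
L=3*4+1=13  i=1=1

13,1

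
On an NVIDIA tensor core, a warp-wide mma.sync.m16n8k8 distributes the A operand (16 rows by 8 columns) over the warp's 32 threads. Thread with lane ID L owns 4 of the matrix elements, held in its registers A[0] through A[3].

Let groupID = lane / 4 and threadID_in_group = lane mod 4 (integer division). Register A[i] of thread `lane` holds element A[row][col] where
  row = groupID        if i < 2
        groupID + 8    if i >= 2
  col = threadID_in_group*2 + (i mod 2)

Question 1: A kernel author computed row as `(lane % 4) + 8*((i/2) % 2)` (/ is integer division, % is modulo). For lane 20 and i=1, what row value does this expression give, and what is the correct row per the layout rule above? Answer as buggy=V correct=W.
buggy=0 correct=5

`(lane % 4) + 8*((i/2) % 2)`[20,1]→0
lane 20: G=5 (20/4), T=0 (20%4)
i=1: r=5+0=5, c=0*2+1=1
row: 0 vs 5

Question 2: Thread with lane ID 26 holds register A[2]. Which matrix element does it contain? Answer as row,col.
lane 26->26/4=6, 26 mod 4=2
i=2  r:6+8->14  c:2·2+0->4

14,4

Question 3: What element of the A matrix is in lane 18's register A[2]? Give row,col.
12,4

lane 18→18/4=4, 18 mod 4=2
i=2  r:4+8→12  c:2·2+0→4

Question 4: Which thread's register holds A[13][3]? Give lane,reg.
r=13->g=5,rb=1  c=3->t=1,b0=1
L=5*4+1=21  i=1*2+1=3

21,3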